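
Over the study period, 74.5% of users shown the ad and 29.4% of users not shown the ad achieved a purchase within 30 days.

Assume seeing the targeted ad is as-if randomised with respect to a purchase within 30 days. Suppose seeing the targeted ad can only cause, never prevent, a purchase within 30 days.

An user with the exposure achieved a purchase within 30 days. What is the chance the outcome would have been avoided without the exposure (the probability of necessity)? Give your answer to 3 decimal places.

p₁ = 0.745, p₀ = 0.294.
Under exogeneity and monotonicity, PN = (p₁ − p₀) / p₁.
PN = (0.745 − 0.294) / 0.745 = 0.451 / 0.745 ≈ 0.6054

PN ≈ 0.605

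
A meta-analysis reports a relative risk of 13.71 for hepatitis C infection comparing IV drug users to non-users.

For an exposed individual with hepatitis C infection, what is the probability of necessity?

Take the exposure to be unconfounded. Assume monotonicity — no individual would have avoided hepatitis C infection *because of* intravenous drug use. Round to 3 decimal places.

PN ≈ 0.927

Under exogeneity and monotonicity, PN = (RR − 1) / RR = 1 − 1/RR.
PN = (13.71 − 1) / 13.71 = 12.71 / 13.71 ≈ 0.9271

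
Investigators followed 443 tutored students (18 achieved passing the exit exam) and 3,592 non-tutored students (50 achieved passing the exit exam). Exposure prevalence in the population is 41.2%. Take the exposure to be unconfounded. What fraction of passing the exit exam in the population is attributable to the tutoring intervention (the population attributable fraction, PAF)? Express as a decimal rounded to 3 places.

p₁ = P(outcome | exposed) = 18/443 = 0.040632
p₀ = P(outcome | unexposed) = 50/3592 = 0.01392
Overall risk P(Y=1) = π·p₁ + (1−π)·p₀ = 0.412×0.040632 + 0.588×0.01392 = 0.024925.
Under exogeneity, PAF = [P(Y=1) − p₀] / P(Y=1).
PAF = (0.024925 − 0.01392) / 0.024925 ≈ 0.4415

PAF ≈ 0.442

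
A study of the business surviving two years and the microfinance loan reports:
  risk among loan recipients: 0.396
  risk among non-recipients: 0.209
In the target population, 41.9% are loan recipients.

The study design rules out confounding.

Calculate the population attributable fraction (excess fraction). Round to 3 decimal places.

Let p₁ = 0.396, p₀ = 0.209.
Overall risk P(Y=1) = π·p₁ + (1−π)·p₀ = 0.419×0.396 + 0.581×0.209 = 0.28735.
Under exogeneity, PAF = [P(Y=1) − p₀] / P(Y=1).
PAF = (0.28735 − 0.209) / 0.28735 ≈ 0.2727

PAF ≈ 0.273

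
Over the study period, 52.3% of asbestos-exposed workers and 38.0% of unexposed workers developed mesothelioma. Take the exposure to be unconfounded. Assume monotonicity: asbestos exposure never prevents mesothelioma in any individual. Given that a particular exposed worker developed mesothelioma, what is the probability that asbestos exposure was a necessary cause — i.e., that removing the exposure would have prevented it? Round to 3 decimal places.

PN ≈ 0.273

p₁ = 0.523, p₀ = 0.38.
Under exogeneity and monotonicity, PN = (p₁ − p₀) / p₁.
PN = (0.523 − 0.38) / 0.523 = 0.143 / 0.523 ≈ 0.2734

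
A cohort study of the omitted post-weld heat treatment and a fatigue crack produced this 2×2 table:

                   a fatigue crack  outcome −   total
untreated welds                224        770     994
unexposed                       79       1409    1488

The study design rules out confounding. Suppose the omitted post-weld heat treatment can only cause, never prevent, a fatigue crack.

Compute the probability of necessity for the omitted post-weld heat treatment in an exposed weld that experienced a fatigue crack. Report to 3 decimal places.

p₁ = P(outcome | exposed) = 224/994 = 0.22535
p₀ = P(outcome | unexposed) = 79/1488 = 0.053091
Under exogeneity and monotonicity, PN = (p₁ − p₀)/p₁.
PN = (0.22535 − 0.053091) / 0.22535 ≈ 0.7644

PN ≈ 0.764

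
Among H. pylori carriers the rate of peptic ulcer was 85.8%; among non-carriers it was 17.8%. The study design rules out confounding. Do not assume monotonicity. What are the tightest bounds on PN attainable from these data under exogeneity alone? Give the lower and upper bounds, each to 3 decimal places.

0.793 ≤ PN ≤ 0.958

p₁ = 0.858, p₀ = 0.178.
Under exogeneity alone the bounds on PN are max{0,(p₁−p₀)/p₁} ≤ PN ≤ min{1,(1−p₀)/p₁}.
  lower = (p₁ − p₀)/p₁ = 0.68 / 0.858 ≈ 0.7925
  upper = min{1, (1 − p₀)/p₁} = 0.822 / 0.858 ≈ 0.9580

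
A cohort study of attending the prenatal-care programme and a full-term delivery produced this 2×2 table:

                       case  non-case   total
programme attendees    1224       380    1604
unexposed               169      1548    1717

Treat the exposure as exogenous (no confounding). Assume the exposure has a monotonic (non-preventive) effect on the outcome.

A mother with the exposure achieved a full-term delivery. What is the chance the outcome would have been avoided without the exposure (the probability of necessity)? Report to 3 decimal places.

p₁ = P(outcome | exposed) = 1224/1604 = 0.76309
p₀ = P(outcome | unexposed) = 169/1717 = 0.098427
Under exogeneity and monotonicity, PN = (p₁ − p₀) / p₁.
PN = (0.76309 − 0.098427) / 0.76309 = 0.66466 / 0.76309 ≈ 0.8710

PN ≈ 0.871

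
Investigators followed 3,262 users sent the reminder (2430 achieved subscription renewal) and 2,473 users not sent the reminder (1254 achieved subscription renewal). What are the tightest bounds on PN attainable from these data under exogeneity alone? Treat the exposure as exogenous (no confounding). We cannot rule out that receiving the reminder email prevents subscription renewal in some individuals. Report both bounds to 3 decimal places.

0.319 ≤ PN ≤ 0.662

p₁ = P(outcome | exposed) = 2430/3262 = 0.74494
p₀ = P(outcome | unexposed) = 1254/2473 = 0.50708
Under exogeneity alone the bounds on PN are max{0,(p₁−p₀)/p₁} ≤ PN ≤ min{1,(1−p₀)/p₁}.
  lower = (p₁ − p₀)/p₁ = 0.23787 / 0.74494 ≈ 0.3193
  upper = min{1, (1 − p₀)/p₁} = 0.49292 / 0.74494 ≈ 0.6617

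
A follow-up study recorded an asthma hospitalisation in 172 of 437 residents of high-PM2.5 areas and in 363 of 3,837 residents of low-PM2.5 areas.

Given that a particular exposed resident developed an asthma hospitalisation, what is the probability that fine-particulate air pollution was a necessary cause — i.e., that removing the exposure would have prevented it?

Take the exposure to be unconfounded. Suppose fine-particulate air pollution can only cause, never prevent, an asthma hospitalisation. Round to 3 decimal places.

p₁ = P(outcome | exposed) = 172/437 = 0.39359
p₀ = P(outcome | unexposed) = 363/3837 = 0.094605
Under exogeneity and monotonicity, PN = (p₁ − p₀) / p₁.
PN = (0.39359 − 0.094605) / 0.39359 = 0.29899 / 0.39359 ≈ 0.7596

PN ≈ 0.760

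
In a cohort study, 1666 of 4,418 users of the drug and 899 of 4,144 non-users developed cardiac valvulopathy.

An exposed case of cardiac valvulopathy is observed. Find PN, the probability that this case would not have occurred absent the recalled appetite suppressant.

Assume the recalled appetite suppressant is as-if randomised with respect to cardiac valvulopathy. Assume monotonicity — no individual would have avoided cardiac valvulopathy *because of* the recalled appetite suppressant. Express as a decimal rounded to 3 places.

PN ≈ 0.425

p₁ = P(outcome | exposed) = 1666/4418 = 0.37709
p₀ = P(outcome | unexposed) = 899/4144 = 0.21694
Under exogeneity and monotonicity, PN = (p₁ − p₀) / p₁.
PN = (0.37709 − 0.21694) / 0.37709 = 0.16015 / 0.37709 ≈ 0.4247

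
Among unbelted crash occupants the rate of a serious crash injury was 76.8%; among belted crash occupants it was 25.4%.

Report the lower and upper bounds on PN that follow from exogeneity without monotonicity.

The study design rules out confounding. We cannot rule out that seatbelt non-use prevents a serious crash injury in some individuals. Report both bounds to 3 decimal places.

0.669 ≤ PN ≤ 0.971

p₁ = 0.768, p₀ = 0.254.
Under exogeneity alone the bounds on PN are max{0,(p₁−p₀)/p₁} ≤ PN ≤ min{1,(1−p₀)/p₁}.
  lower = (p₁ − p₀)/p₁ = 0.514 / 0.768 ≈ 0.6693
  upper = min{1, (1 − p₀)/p₁} = 0.746 / 0.768 ≈ 0.9714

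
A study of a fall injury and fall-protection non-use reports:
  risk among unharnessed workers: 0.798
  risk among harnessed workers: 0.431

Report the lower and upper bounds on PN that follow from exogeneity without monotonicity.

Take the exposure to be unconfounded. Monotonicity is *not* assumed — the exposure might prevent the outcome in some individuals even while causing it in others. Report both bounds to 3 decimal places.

0.460 ≤ PN ≤ 0.713

Let p₁ = 0.798, p₀ = 0.431.
Under exogeneity alone the bounds on PN are max{0,(p₁−p₀)/p₁} ≤ PN ≤ min{1,(1−p₀)/p₁}.
  lower = (p₁ − p₀)/p₁ = 0.367 / 0.798 ≈ 0.4599
  upper = min{1, (1 − p₀)/p₁} = 0.569 / 0.798 ≈ 0.7130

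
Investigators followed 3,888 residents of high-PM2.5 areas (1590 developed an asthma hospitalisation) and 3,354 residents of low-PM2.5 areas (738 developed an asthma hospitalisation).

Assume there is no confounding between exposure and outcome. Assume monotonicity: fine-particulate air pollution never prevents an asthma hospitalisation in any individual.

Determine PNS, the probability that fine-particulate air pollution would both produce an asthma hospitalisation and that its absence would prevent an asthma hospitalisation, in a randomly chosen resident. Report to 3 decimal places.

p₁ = P(outcome | exposed) = 1590/3888 = 0.40895
p₀ = P(outcome | unexposed) = 738/3354 = 0.22004
Under exogeneity and monotonicity, PNS = p₁ − p₀.
PNS = 0.40895 − 0.22004 = 0.18891

PNS ≈ 0.189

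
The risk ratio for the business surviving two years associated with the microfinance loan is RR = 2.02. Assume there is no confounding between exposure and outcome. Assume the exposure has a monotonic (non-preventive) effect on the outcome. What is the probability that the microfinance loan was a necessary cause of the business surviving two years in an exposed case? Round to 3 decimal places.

Under exogeneity and monotonicity, PN = (RR − 1) / RR = 1 − 1/RR.
PN = (2.02 − 1) / 2.02 = 1.02 / 2.02 ≈ 0.5050

PN ≈ 0.505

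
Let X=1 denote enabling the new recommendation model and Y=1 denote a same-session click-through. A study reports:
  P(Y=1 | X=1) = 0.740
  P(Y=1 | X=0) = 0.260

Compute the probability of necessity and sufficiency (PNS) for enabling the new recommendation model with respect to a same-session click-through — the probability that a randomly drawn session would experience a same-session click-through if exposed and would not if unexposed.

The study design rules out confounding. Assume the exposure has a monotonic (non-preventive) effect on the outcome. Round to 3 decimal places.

PNS ≈ 0.480

Let p₁ = 0.74, p₀ = 0.26.
Under exogeneity and monotonicity, PNS = p₁ − p₀.
PNS = 0.74 − 0.26 = 0.48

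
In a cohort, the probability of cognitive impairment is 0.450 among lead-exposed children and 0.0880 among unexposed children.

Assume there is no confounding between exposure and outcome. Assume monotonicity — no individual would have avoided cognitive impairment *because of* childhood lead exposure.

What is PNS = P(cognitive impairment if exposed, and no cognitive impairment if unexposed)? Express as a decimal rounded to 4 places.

PNS ≈ 0.3620

Let p₁ = 0.45, p₀ = 0.088.
Under exogeneity and monotonicity, PNS = p₁ − p₀.
PNS = 0.45 − 0.088 = 0.362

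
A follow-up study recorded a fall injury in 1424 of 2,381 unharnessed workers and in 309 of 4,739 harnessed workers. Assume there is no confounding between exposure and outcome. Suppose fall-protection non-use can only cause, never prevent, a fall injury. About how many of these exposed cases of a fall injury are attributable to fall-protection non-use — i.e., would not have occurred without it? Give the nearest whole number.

p₁ = P(outcome | exposed) = 1424/2381 = 0.59807
p₀ = P(outcome | unexposed) = 309/4739 = 0.065204
PN = (p₁ − p₀)/p₁ = (0.59807 − 0.065204) / 0.59807 ≈ 0.89098.
Attributable cases ≈ PN × (exposed cases) = 0.89098 × 1424 ≈ 1268.75.

about 1269 cases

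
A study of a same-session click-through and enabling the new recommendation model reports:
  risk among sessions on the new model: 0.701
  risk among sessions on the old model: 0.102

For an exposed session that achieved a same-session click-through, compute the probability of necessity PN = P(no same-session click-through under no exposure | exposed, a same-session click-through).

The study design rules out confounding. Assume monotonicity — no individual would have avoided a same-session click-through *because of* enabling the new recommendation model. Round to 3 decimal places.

Let p₁ = 0.701, p₀ = 0.102.
Under exogeneity and monotonicity, PN = (p₁ − p₀) / p₁.
PN = (0.701 − 0.102) / 0.701 = 0.599 / 0.701 ≈ 0.8545

PN ≈ 0.854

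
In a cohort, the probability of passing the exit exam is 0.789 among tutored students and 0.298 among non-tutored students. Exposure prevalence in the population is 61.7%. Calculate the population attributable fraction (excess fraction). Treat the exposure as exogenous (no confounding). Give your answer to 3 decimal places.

Let p₁ = 0.789, p₀ = 0.298.
Overall risk P(Y=1) = π·p₁ + (1−π)·p₀ = 0.617×0.789 + 0.383×0.298 = 0.60095.
Under exogeneity, PAF = [P(Y=1) − p₀] / P(Y=1).
PAF = (0.60095 − 0.298) / 0.60095 ≈ 0.5041

PAF ≈ 0.504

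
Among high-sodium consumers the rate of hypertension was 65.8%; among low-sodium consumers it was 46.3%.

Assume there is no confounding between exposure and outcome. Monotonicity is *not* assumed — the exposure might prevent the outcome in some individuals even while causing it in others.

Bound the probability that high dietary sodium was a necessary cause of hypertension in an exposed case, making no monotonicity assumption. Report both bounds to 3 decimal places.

p₁ = 0.658, p₀ = 0.463.
Under exogeneity alone the bounds on PN are max{0,(p₁−p₀)/p₁} ≤ PN ≤ min{1,(1−p₀)/p₁}.
  lower = (p₁ − p₀)/p₁ = 0.195 / 0.658 ≈ 0.2964
  upper = min{1, (1 − p₀)/p₁} = 0.537 / 0.658 ≈ 0.8161

0.296 ≤ PN ≤ 0.816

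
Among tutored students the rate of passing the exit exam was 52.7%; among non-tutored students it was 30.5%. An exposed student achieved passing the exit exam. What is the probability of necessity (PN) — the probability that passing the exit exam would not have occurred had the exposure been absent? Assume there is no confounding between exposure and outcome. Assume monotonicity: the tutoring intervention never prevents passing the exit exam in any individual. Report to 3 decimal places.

PN ≈ 0.421

p₁ = 0.527, p₀ = 0.305.
Under exogeneity and monotonicity, PN = (p₁ − p₀) / p₁.
PN = (0.527 − 0.305) / 0.527 = 0.222 / 0.527 ≈ 0.4213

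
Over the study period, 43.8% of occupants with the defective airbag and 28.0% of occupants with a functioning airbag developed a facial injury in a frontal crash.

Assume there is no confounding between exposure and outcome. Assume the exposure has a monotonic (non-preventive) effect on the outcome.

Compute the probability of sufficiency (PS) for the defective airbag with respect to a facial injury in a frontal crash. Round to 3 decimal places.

PS ≈ 0.219

p₁ = 0.438, p₀ = 0.28.
Under exogeneity and monotonicity, PS = (p₁ − p₀) / (1 − p₀).
PS = (0.438 − 0.28) / (1 − 0.28) = 0.158 / 0.72 ≈ 0.2194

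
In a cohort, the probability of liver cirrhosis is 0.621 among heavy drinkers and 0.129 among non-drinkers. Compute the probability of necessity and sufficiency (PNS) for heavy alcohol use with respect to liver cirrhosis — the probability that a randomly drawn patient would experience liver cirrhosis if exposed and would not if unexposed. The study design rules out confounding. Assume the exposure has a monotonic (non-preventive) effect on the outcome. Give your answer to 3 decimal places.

Let p₁ = 0.621, p₀ = 0.129.
Under exogeneity and monotonicity, PNS = p₁ − p₀.
PNS = 0.621 − 0.129 = 0.492

PNS ≈ 0.492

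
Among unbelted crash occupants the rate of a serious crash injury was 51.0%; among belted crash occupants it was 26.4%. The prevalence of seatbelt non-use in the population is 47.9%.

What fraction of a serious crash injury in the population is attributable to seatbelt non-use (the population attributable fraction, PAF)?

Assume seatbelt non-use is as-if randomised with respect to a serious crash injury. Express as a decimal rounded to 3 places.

PAF ≈ 0.309

p₁ = 0.51, p₀ = 0.264.
Overall risk P(Y=1) = π·p₁ + (1−π)·p₀ = 0.479×0.51 + 0.521×0.264 = 0.38183.
Under exogeneity, PAF = [P(Y=1) − p₀] / P(Y=1).
PAF = (0.38183 − 0.264) / 0.38183 ≈ 0.3086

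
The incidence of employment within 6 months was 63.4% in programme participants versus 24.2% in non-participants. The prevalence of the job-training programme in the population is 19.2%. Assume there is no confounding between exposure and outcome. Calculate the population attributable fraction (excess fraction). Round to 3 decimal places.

p₁ = 0.634, p₀ = 0.242.
Overall risk P(Y=1) = π·p₁ + (1−π)·p₀ = 0.192×0.634 + 0.808×0.242 = 0.31726.
Under exogeneity, PAF = [P(Y=1) − p₀] / P(Y=1).
PAF = (0.31726 − 0.242) / 0.31726 ≈ 0.2372

PAF ≈ 0.237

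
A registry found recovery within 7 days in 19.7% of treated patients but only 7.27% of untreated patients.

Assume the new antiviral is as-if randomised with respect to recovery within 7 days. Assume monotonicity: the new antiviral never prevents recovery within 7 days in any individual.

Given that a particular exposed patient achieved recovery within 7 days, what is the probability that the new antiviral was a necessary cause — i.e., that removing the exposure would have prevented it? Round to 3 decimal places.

p₁ = 0.197, p₀ = 0.0727.
Under exogeneity and monotonicity, PN = (p₁ − p₀) / p₁.
PN = (0.197 − 0.0727) / 0.197 = 0.1243 / 0.197 ≈ 0.6310

PN ≈ 0.631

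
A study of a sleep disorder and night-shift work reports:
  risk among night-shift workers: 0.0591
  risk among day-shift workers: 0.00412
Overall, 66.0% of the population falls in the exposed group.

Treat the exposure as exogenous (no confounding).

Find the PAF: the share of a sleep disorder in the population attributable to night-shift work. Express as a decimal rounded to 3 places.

PAF ≈ 0.898

Let p₁ = 0.0591, p₀ = 0.00412.
Overall risk P(Y=1) = π·p₁ + (1−π)·p₀ = 0.66×0.0591 + 0.34×0.00412 = 0.040407.
Under exogeneity, PAF = [P(Y=1) − p₀] / P(Y=1).
PAF = (0.040407 − 0.00412) / 0.040407 ≈ 0.8980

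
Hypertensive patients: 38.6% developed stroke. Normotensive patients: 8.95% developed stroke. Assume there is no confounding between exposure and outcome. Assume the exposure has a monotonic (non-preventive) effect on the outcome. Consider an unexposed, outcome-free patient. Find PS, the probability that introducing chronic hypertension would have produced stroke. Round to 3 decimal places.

PS ≈ 0.326

p₁ = 0.386, p₀ = 0.0895.
Under exogeneity and monotonicity, PS = (p₁ − p₀) / (1 − p₀).
PS = (0.386 − 0.0895) / (1 − 0.0895) = 0.2965 / 0.9105 ≈ 0.3256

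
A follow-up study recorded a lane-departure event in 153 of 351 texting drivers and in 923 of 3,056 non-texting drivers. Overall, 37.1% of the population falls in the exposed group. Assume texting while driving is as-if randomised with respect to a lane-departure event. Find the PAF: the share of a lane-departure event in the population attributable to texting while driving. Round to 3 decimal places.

p₁ = P(outcome | exposed) = 153/351 = 0.4359
p₀ = P(outcome | unexposed) = 923/3056 = 0.30203
Overall risk P(Y=1) = π·p₁ + (1−π)·p₀ = 0.371×0.4359 + 0.629×0.30203 = 0.35169.
Under exogeneity, PAF = [P(Y=1) − p₀] / P(Y=1).
PAF = (0.35169 − 0.30203) / 0.35169 ≈ 0.1412

PAF ≈ 0.141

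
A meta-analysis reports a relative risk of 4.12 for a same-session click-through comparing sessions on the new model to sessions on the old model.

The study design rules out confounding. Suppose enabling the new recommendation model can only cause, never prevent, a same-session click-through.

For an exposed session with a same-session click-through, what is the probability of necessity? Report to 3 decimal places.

PN ≈ 0.757

Under exogeneity and monotonicity, PN = (RR − 1) / RR = 1 − 1/RR.
PN = (4.12 − 1) / 4.12 = 3.12 / 4.12 ≈ 0.7573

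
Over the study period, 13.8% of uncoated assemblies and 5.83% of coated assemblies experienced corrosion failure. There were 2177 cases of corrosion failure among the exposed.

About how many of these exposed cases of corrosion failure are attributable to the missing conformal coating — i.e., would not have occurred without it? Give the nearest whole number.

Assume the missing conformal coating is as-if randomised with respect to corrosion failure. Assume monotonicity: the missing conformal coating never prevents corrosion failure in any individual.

p₁ = 0.138, p₀ = 0.0583.
PN = (p₁ − p₀)/p₁ = (0.138 − 0.0583) / 0.138 ≈ 0.57754.
Attributable cases ≈ PN × (exposed cases) = 0.57754 × 2177 ≈ 1257.30.

about 1257 cases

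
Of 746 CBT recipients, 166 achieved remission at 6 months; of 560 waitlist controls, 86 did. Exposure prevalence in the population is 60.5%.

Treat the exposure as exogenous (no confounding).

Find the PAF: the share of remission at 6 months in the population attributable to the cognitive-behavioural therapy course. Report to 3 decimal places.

p₁ = P(outcome | exposed) = 166/746 = 0.22252
p₀ = P(outcome | unexposed) = 86/560 = 0.15357
Overall risk P(Y=1) = π·p₁ + (1−π)·p₀ = 0.605×0.22252 + 0.395×0.15357 = 0.19529.
Under exogeneity, PAF = [P(Y=1) − p₀] / P(Y=1).
PAF = (0.19529 − 0.15357) / 0.19529 ≈ 0.2136

PAF ≈ 0.214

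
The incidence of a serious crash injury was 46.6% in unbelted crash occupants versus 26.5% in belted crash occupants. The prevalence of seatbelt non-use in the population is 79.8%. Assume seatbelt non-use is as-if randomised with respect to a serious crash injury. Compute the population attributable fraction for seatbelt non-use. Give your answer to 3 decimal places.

PAF ≈ 0.377

p₁ = 0.466, p₀ = 0.265.
Overall risk P(Y=1) = π·p₁ + (1−π)·p₀ = 0.798×0.466 + 0.202×0.265 = 0.4254.
Under exogeneity, PAF = [P(Y=1) − p₀] / P(Y=1).
PAF = (0.4254 − 0.265) / 0.4254 ≈ 0.3771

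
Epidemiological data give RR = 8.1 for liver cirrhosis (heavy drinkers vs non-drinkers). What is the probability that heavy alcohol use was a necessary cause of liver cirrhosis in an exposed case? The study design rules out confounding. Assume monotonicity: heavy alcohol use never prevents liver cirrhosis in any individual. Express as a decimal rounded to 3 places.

Under exogeneity and monotonicity, PN = (RR − 1) / RR = 1 − 1/RR.
PN = (8.1 − 1) / 8.1 = 7.1 / 8.1 ≈ 0.8765

PN ≈ 0.877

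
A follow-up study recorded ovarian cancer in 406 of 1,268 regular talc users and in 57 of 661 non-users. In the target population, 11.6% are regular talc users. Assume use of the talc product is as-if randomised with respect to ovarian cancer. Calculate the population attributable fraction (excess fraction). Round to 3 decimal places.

p₁ = P(outcome | exposed) = 406/1268 = 0.32019
p₀ = P(outcome | unexposed) = 57/661 = 0.086233
Overall risk P(Y=1) = π·p₁ + (1−π)·p₀ = 0.116×0.32019 + 0.884×0.086233 = 0.11337.
Under exogeneity, PAF = [P(Y=1) − p₀] / P(Y=1).
PAF = (0.11337 − 0.086233) / 0.11337 ≈ 0.2394

PAF ≈ 0.239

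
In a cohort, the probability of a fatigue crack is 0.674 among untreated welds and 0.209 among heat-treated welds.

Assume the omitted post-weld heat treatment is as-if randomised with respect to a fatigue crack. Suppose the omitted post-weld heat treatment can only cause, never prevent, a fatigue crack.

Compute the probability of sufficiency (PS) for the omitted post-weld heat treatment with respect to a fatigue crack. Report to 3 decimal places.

Let p₁ = 0.674, p₀ = 0.209.
Under exogeneity and monotonicity, PS = (p₁ − p₀) / (1 − p₀).
PS = (0.674 − 0.209) / (1 − 0.209) = 0.465 / 0.791 ≈ 0.5879

PS ≈ 0.588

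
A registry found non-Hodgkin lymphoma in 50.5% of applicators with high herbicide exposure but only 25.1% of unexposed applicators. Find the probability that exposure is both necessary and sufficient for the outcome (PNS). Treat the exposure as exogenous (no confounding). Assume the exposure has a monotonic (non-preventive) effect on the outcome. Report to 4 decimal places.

PNS ≈ 0.2540

p₁ = 0.505, p₀ = 0.251.
Under exogeneity and monotonicity, PNS = p₁ − p₀.
PNS = 0.505 − 0.251 = 0.254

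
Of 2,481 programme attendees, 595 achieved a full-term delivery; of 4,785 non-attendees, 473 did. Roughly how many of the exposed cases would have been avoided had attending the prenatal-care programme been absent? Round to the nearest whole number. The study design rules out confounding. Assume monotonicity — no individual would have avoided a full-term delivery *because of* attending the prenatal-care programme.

p₁ = P(outcome | exposed) = 595/2481 = 0.23982
p₀ = P(outcome | unexposed) = 473/4785 = 0.098851
PN = (p₁ − p₀)/p₁ = (0.23982 − 0.098851) / 0.23982 ≈ 0.58782.
Attributable cases ≈ PN × (exposed cases) = 0.58782 × 595 ≈ 349.75.

about 350 cases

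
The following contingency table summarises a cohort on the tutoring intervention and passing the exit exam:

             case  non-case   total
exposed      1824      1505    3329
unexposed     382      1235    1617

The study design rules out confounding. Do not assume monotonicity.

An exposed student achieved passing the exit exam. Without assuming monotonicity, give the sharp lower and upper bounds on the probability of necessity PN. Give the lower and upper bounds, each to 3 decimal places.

0.569 ≤ PN ≤ 1.000

p₁ = P(outcome | exposed) = 1824/3329 = 0.54791
p₀ = P(outcome | unexposed) = 382/1617 = 0.23624
Under exogeneity alone the bounds on PN are max{0,(p₁−p₀)/p₁} ≤ PN ≤ min{1,(1−p₀)/p₁}.
  lower = (p₁ − p₀)/p₁ = 0.31167 / 0.54791 ≈ 0.5688
  upper = min{1, (1 − p₀)/p₁} = 0.76376 / 0.54791 ≈ 1.3939 → capped at 1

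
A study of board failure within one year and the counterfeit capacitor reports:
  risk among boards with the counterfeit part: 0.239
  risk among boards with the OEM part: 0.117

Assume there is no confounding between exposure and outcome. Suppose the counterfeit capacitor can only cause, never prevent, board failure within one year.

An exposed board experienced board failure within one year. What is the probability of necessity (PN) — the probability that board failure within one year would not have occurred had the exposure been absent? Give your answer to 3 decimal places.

PN ≈ 0.510

Let p₁ = 0.239, p₀ = 0.117.
Under exogeneity and monotonicity, PN = (p₁ − p₀) / p₁.
PN = (0.239 − 0.117) / 0.239 = 0.122 / 0.239 ≈ 0.5105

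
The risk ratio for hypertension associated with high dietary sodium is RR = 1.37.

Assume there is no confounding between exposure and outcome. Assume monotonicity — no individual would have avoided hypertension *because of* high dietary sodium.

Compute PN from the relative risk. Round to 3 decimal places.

Under exogeneity and monotonicity, PN = (RR − 1) / RR = 1 − 1/RR.
PN = (1.37 − 1) / 1.37 = 0.37 / 1.37 ≈ 0.2701

PN ≈ 0.270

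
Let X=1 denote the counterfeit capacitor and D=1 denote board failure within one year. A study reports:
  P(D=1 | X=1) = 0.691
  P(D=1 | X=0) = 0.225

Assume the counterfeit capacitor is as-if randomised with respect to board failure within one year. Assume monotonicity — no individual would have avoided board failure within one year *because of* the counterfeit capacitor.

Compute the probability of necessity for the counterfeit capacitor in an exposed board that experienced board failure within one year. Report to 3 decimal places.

Let p₁ = 0.691, p₀ = 0.225.
Under exogeneity and monotonicity, PN = (p₁ − p₀) / p₁.
PN = (0.691 − 0.225) / 0.691 = 0.466 / 0.691 ≈ 0.6744

PN ≈ 0.674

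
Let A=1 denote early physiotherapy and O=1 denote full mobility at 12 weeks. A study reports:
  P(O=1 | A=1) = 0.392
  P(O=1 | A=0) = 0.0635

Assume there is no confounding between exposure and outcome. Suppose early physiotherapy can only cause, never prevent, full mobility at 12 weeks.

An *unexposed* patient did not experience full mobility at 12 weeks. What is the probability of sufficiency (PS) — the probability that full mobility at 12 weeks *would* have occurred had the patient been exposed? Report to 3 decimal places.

PS ≈ 0.351

Let p₁ = 0.392, p₀ = 0.0635.
Under exogeneity and monotonicity, PS = (p₁ − p₀) / (1 − p₀).
PS = (0.392 − 0.0635) / (1 − 0.0635) = 0.3285 / 0.9365 ≈ 0.3508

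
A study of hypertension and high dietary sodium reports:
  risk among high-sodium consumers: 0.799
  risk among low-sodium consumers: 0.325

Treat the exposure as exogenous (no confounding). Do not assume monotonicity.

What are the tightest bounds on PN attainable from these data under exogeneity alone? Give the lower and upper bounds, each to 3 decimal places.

Let p₁ = 0.799, p₀ = 0.325.
Under exogeneity alone the bounds on PN are max{0,(p₁−p₀)/p₁} ≤ PN ≤ min{1,(1−p₀)/p₁}.
  lower = (p₁ − p₀)/p₁ = 0.474 / 0.799 ≈ 0.5932
  upper = min{1, (1 − p₀)/p₁} = 0.675 / 0.799 ≈ 0.8448

0.593 ≤ PN ≤ 0.845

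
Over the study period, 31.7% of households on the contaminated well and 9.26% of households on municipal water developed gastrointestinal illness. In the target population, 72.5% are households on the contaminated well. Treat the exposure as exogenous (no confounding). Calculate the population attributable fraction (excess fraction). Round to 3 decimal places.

PAF ≈ 0.637

p₁ = 0.317, p₀ = 0.0926.
Overall risk P(Y=1) = π·p₁ + (1−π)·p₀ = 0.725×0.317 + 0.275×0.0926 = 0.25529.
Under exogeneity, PAF = [P(Y=1) − p₀] / P(Y=1).
PAF = (0.25529 − 0.0926) / 0.25529 ≈ 0.6373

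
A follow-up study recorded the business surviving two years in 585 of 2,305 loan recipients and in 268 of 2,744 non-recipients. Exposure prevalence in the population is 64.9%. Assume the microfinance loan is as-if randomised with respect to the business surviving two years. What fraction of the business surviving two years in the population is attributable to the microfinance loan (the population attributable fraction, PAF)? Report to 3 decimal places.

PAF ≈ 0.509

p₁ = P(outcome | exposed) = 585/2305 = 0.2538
p₀ = P(outcome | unexposed) = 268/2744 = 0.097668
Overall risk P(Y=1) = π·p₁ + (1−π)·p₀ = 0.649×0.2538 + 0.351×0.097668 = 0.199.
Under exogeneity, PAF = [P(Y=1) − p₀] / P(Y=1).
PAF = (0.199 − 0.097668) / 0.199 ≈ 0.5092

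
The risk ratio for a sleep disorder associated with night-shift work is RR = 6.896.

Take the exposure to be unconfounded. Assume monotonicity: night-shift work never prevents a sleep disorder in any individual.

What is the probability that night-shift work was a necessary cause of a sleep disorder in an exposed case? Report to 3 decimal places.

Under exogeneity and monotonicity, PN = (RR − 1) / RR = 1 − 1/RR.
PN = (6.896 − 1) / 6.896 = 5.896 / 6.896 ≈ 0.8550

PN ≈ 0.855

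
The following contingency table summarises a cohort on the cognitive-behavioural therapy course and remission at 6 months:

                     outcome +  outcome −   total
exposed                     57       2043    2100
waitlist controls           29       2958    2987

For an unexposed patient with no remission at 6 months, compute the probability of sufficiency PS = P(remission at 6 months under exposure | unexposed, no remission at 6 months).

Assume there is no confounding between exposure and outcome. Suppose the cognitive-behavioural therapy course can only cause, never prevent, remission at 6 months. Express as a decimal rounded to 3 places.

p₁ = P(outcome | exposed) = 57/2100 = 0.027143
p₀ = P(outcome | unexposed) = 29/2987 = 0.0097087
Under exogeneity and monotonicity, PS = (p₁ − p₀)/(1 − p₀).
PS = (0.027143 − 0.0097087) / 0.99029 ≈ 0.0176

PS ≈ 0.018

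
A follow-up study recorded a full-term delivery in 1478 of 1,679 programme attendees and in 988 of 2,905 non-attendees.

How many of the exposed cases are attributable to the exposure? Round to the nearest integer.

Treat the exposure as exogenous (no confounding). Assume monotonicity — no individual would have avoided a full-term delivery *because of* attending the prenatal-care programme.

p₁ = P(outcome | exposed) = 1478/1679 = 0.88029
p₀ = P(outcome | unexposed) = 988/2905 = 0.3401
PN = (p₁ − p₀)/p₁ = (0.88029 − 0.3401) / 0.88029 ≈ 0.61364.
Attributable cases ≈ PN × (exposed cases) = 0.61364 × 1478 ≈ 906.97.

about 907 cases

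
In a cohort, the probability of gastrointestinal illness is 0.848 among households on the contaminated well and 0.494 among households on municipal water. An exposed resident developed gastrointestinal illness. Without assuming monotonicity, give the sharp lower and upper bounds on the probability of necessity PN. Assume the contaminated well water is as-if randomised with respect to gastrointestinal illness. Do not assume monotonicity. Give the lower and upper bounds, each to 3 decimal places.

Let p₁ = 0.848, p₀ = 0.494.
Under exogeneity alone the bounds on PN are max{0,(p₁−p₀)/p₁} ≤ PN ≤ min{1,(1−p₀)/p₁}.
  lower = (p₁ − p₀)/p₁ = 0.354 / 0.848 ≈ 0.4175
  upper = min{1, (1 − p₀)/p₁} = 0.506 / 0.848 ≈ 0.5967

0.417 ≤ PN ≤ 0.597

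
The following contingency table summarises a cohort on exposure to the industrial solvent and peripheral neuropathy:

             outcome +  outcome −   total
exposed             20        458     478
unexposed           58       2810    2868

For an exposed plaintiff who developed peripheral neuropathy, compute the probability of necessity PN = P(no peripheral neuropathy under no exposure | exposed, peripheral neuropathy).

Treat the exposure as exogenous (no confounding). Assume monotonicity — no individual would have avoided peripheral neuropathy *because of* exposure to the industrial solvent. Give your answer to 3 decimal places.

PN ≈ 0.517

p₁ = P(outcome | exposed) = 20/478 = 0.041841
p₀ = P(outcome | unexposed) = 58/2868 = 0.020223
Under exogeneity and monotonicity, PN = (p₁ − p₀)/p₁.
PN = (0.041841 − 0.020223) / 0.041841 ≈ 0.5167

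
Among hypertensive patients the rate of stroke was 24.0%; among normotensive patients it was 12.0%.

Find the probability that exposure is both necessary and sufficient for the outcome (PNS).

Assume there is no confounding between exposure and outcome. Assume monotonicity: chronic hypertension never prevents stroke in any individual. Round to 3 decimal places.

PNS ≈ 0.120

p₁ = 0.24, p₀ = 0.12.
Under exogeneity and monotonicity, PNS = p₁ − p₀.
PNS = 0.24 − 0.12 = 0.12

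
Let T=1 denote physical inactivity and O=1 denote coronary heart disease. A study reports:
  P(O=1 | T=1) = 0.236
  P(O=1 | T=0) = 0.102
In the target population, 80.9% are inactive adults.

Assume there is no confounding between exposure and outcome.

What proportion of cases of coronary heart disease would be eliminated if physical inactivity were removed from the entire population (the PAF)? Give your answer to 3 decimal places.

Let p₁ = 0.236, p₀ = 0.102.
Overall risk P(Y=1) = π·p₁ + (1−π)·p₀ = 0.809×0.236 + 0.191×0.102 = 0.21041.
Under exogeneity, PAF = [P(Y=1) − p₀] / P(Y=1).
PAF = (0.21041 − 0.102) / 0.21041 ≈ 0.5152

PAF ≈ 0.515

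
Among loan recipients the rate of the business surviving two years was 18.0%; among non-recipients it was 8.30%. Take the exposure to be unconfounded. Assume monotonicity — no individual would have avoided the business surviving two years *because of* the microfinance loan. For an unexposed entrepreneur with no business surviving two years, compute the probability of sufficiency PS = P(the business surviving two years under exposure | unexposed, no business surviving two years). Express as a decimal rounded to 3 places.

p₁ = 0.18, p₀ = 0.083.
Under exogeneity and monotonicity, PS = (p₁ − p₀) / (1 − p₀).
PS = (0.18 − 0.083) / (1 − 0.083) = 0.097 / 0.917 ≈ 0.1058

PS ≈ 0.106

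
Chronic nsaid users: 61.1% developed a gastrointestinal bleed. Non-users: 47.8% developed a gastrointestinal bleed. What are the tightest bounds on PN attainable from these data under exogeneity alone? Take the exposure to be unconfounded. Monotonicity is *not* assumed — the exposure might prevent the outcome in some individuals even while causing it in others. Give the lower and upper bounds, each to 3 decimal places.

0.218 ≤ PN ≤ 0.854

p₁ = 0.611, p₀ = 0.478.
Under exogeneity alone the bounds on PN are max{0,(p₁−p₀)/p₁} ≤ PN ≤ min{1,(1−p₀)/p₁}.
  lower = (p₁ − p₀)/p₁ = 0.133 / 0.611 ≈ 0.2177
  upper = min{1, (1 − p₀)/p₁} = 0.522 / 0.611 ≈ 0.8543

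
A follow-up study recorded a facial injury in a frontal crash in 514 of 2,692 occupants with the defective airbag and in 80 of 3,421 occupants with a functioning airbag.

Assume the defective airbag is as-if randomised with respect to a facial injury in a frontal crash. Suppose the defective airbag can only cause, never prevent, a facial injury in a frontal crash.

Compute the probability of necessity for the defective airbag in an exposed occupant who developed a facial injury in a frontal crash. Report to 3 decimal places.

PN ≈ 0.878

p₁ = P(outcome | exposed) = 514/2692 = 0.19094
p₀ = P(outcome | unexposed) = 80/3421 = 0.023385
Under exogeneity and monotonicity, PN = (p₁ − p₀) / p₁.
PN = (0.19094 − 0.023385) / 0.19094 = 0.16755 / 0.19094 ≈ 0.8775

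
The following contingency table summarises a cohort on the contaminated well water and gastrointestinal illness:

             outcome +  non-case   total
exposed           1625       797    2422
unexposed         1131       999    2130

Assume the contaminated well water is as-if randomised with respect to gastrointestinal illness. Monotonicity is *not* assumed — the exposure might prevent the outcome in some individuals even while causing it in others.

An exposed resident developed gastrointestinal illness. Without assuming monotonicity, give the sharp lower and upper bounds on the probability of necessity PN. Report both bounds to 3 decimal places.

p₁ = P(outcome | exposed) = 1625/2422 = 0.67093
p₀ = P(outcome | unexposed) = 1131/2130 = 0.53099
Under exogeneity alone the bounds on PN are max{0,(p₁−p₀)/p₁} ≤ PN ≤ min{1,(1−p₀)/p₁}.
  lower = (p₁ − p₀)/p₁ = 0.13995 / 0.67093 ≈ 0.2086
  upper = min{1, (1 − p₀)/p₁} = 0.46901 / 0.67093 ≈ 0.6990

0.209 ≤ PN ≤ 0.699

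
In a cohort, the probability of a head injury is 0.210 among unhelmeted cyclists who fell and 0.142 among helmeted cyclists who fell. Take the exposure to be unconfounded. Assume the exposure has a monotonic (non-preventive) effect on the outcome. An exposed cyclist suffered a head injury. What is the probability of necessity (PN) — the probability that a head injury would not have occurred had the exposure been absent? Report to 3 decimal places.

Let p₁ = 0.21, p₀ = 0.142.
Under exogeneity and monotonicity, PN = (p₁ − p₀) / p₁.
PN = (0.21 − 0.142) / 0.21 = 0.068 / 0.21 ≈ 0.3238

PN ≈ 0.324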